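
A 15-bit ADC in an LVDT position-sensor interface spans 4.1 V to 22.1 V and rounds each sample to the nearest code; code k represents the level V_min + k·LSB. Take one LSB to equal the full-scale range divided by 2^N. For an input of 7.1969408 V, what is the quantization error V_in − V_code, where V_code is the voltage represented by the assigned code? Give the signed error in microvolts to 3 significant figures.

Span: 22.1 V − (4.1 V) = 18 V. LSB = 18 V / 2^15 ≈ 0.5493 mV.
(7.1969408 − (4.1)) / LSB = 3.0969408 × 32768/18 = 5637.8087. Nearest integer: k = 5638.
Reconstructed level: 4.1 + 5638 × 18/32768 V = 7.1970458984 V.
e = 7.1969408 − (7.1970458984) = −105 µV.

−105 µV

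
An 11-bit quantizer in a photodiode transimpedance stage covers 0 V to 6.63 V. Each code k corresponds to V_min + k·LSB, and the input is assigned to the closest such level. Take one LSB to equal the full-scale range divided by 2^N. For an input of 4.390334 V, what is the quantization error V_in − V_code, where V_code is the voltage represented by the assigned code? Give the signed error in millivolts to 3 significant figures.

V_FS = 6.63 V. LSB = 6.63 V / 2^11 ≈ 3.237 mV.
Position in LSBs: (4.390334 − (0)) × 2048/6.63 = 1356.1695; rounding gives k = 1356.
V_code = 0 + (1356/2048) × 6.63 = 4.389785156 V.
Error = V_in − V_code = 4.390334 − (4.389785156) = +0.549 mV.

+0.549 mV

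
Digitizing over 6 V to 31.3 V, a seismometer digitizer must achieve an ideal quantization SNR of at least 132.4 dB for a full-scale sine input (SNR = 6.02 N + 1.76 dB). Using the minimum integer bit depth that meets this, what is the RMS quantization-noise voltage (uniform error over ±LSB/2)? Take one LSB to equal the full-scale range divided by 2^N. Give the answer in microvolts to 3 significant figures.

Range = 31.3 − (6) = 25.3 V.
Solving 6.02 N ≥ 132.4 − 1.76: N ≥ 21.701. Round up → N = 22.
One LSB is 25.3 V / 4194304 = 6.0320 µV.
RMS noise = LSB/√12 = 1.74 µV.

1.74 µV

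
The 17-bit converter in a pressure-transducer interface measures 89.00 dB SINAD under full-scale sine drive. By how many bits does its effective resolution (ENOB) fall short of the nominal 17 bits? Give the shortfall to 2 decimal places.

Effective bits = (89.00 − 1.76)/6.02 = 14.4917.
17 − 14.4917 = 2.51 bits below nominal.

2.51 bits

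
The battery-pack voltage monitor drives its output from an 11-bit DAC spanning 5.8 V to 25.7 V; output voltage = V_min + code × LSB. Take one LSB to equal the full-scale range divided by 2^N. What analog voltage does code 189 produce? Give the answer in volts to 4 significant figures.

The full-scale span is 25.7 − (5.8) = 19.9 V. LSB = 19.9 V / 2^11.
V_out = 5.8 + 189 × (19.9/2048) V
      = 5.8 + 1.83647 = 7.63647 V.

7.636 V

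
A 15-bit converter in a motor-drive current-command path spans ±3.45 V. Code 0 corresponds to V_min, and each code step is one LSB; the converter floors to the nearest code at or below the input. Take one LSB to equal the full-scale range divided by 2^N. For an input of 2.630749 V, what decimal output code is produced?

28877

Span: 3.45 V − (-3.45 V) = 6.9 V. LSB = 6.9 V / 2^15 ≈ 210.6 µV.
(V_in − V_min) × 2^15/range = (2.630749 − (-3.45)) × 32768/6.9 = 28877.389.
Floor → code = 28877.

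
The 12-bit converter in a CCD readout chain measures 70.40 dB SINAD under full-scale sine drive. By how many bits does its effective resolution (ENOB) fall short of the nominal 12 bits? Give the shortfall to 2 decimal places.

N_eff = (70.40 − 1.76)/6.02 = 11.4020 bits.
Lost resolution: 12 − 11.4020 = 0.5980 bits.

0.60 bits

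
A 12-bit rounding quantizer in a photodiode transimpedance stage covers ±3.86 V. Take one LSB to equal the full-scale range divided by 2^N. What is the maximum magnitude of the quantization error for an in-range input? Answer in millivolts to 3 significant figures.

0.942 mV

Span: 3.86 V − (-3.86 V) = 7.72 V.
LSB = 7.72 V / 2^12 = 1.8848 mV.
|e|_max = LSB/2 = 0.942 mV.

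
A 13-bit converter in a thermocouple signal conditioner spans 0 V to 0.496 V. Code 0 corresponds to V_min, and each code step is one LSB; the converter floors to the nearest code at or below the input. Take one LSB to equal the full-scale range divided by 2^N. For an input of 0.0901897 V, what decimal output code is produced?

V_FS = 0.496 V. LSB = 0.496 V / 2^13 ≈ 60.55 µV.
code = ⌊(V_in − V_min)/LSB⌋ = ⌊(V_in − V_min) × 2^13 / range⌋
     = ⌊(0.0901897 − (0)) × 8192 / 0.496⌋ = ⌊0.0901897 × 8192/0.496⌋
     = ⌊1489.585⌋ = 1489.

1489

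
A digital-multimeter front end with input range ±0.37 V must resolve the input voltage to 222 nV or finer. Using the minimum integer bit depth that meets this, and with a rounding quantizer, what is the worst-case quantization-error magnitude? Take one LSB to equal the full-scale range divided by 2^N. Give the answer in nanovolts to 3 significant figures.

88.2 nV

Range = 0.37 − (-0.37) = 0.74 V.
0.74 V / 222 nV = 3.333e6. Since 2^21 = 2097152 and 2^22 = 4194304, N = 22.
One LSB is 0.74 V / 4194304 = 176.43 nV.
|e|_max = LSB/2 = 88.2 nV.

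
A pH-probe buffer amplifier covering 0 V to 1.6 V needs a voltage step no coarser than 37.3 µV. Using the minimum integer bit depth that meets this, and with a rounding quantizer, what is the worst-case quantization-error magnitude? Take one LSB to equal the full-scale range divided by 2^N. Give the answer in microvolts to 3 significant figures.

12.2 µV

Range is 1.6 V.
Need 2^N ≥ 1.6 V / 37.3 µV = 42900 → N_min = 16.
Step size = 1.6/65536 V = 24.414 µV.
|e|_max = LSB/2 = 12.2 µV.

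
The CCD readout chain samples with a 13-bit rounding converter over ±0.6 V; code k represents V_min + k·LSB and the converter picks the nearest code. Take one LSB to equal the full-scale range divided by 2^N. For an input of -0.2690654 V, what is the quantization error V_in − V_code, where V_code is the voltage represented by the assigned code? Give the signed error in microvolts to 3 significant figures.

+26.4 µV

The full-scale span is 0.6 − (-0.6) = 1.2 V. LSB = 1.2 V / 2^13 ≈ 146.5 µV.
(-0.2690654 − (-0.6)) / LSB = 0.3309346 × 8192/1.2 = 2259.1802. Nearest integer: k = 2259.
V_code = -0.6 + (2259/8192) × 1.2 = -0.2690917969 V.
Error = V_in − V_code = -0.2690654 − (-0.2690917969) = +26.4 µV.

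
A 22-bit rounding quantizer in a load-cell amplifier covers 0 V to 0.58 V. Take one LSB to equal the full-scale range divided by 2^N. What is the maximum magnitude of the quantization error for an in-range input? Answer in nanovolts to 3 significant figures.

Span = 0.58 V.
LSB = 0.58 V ÷ 2^22 = 0.58/4194304 V = 138.28 nV.
A rounding quantizer has |error| ≤ LSB/2 = 69.1 nV.

69.1 nV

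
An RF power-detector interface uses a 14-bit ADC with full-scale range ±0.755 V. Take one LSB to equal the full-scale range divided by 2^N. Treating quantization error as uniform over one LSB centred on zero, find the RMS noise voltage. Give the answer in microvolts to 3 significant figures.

26.6 µV

Range = 0.755 − (-0.755) = 1.51 V.
One LSB is 1.51 V / 16384 = 92.163 µV.
For a uniform distribution on [−LSB/2, +LSB/2], V_rms = LSB/√12 = 92.163 µV/3.4641 = 26.6 µV.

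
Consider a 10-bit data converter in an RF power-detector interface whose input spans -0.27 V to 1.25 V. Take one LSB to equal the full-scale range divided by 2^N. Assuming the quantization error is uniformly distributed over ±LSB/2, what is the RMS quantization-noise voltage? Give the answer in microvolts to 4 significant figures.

Range = 1.25 − (-0.27) = 1.52 V.
LSB = 1.52 V / 2^10 = 1.48438 mV.
For a uniform distribution on [−LSB/2, +LSB/2], V_rms = LSB/√12 = 1.48438 mV/3.4641 = 428.5 µV.

428.5 µV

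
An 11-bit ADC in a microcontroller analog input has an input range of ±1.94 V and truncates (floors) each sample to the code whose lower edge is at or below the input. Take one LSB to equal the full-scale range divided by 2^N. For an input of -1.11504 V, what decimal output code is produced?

435

The full-scale span is 1.94 − (-1.94) = 3.88 V. LSB = 3.88 V / 2^11 ≈ 1.895 mV.
code = ⌊(V_in − V_min)/LSB⌋ = ⌊(V_in − V_min) × 2^11 / range⌋
     = ⌊(-1.11504 − (-1.94)) × 2048 / 3.88⌋ = ⌊0.82496 × 2048/3.88⌋
     = ⌊435.443⌋ = 435.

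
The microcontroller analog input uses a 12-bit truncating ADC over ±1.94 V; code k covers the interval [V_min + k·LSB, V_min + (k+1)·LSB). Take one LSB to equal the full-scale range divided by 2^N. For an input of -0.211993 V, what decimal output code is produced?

1824

Span: 1.94 V − (-1.94 V) = 3.88 V. LSB = 3.88 V / 2^12 ≈ 0.9473 mV.
(V_in − V_min) × 2^12/range = (-0.211993 − (-1.94)) × 4096/3.88 = 1824.205.
Floor → code = 1824.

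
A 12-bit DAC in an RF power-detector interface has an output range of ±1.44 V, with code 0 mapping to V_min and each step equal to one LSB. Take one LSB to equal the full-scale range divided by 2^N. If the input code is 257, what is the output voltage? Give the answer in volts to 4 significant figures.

Span: 1.44 V − (-1.44 V) = 2.88 V. LSB = 2.88 V / 2^12.
V_out = V_min + code × LSB = -1.44 V + 257 × 2.88 V / 4096
      = -1.44 + 0.180703 = -1.25930 V.

-1.259 V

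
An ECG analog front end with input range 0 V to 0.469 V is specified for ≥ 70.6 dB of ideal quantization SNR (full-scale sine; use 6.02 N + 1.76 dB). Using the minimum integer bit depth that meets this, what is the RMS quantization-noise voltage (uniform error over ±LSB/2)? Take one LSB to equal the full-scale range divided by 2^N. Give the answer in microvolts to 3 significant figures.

V_FS = 0.469 V.
6.02 N + 1.76 ≥ 70.6 gives N ≥ 11.435, so the minimum integer is 12.
LSB = 0.469 V ÷ 2^12 = 0.469/4096 V = 114.50 µV.
RMS noise = LSB/√12 = 33.1 µV.

33.1 µV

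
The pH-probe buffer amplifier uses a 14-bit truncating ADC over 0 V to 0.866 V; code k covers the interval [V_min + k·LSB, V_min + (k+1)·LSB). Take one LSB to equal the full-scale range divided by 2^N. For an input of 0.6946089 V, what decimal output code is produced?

Span = 0.866 V. LSB = 0.866 V / 2^14 ≈ 52.86 µV.
code = ⌊(V_in − V_min)/LSB⌋ = ⌊(V_in − V_min) × 2^14 / range⌋
     = ⌊(0.6946089 − (0)) × 16384 / 0.866⌋ = ⌊0.6946089 × 16384/0.866⌋
     = ⌊13141.423⌋ = 13141.

13141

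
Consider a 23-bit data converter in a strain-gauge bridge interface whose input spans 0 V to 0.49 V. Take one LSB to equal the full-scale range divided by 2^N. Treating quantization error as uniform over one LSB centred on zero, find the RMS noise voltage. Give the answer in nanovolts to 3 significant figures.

16.9 nV

Range is 0.49 V.
Step size = 0.49/8388608 V = 58.413 nV.
RMS of a uniform error over width LSB is LSB/√12 = 16.9 nV.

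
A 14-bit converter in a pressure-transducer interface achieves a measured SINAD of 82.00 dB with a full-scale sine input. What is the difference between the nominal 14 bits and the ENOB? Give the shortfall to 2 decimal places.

0.67 bits

ENOB = (SINAD − 1.76)/6.02 = (82.00 − 1.76)/6.02 = 13.3289 bits.
Shortfall = 14 − 13.3289 = 0.6711 bits.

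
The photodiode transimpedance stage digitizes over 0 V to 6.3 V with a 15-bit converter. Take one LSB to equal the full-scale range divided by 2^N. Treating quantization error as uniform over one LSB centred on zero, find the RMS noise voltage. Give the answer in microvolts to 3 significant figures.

55.5 µV

Full-scale range = 6.3 V.
Step size = 6.3/32768 V = 192.26 µV.
σ_q = LSB/√12 = 192.26 µV/3.4641 = 55.5 µV.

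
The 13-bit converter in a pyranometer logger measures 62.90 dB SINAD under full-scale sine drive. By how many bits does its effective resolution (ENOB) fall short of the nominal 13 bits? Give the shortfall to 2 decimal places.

2.84 bits

N_eff = (62.90 − 1.76)/6.02 = 10.1561 bits.
13 − 10.1561 = 2.84 bits below nominal.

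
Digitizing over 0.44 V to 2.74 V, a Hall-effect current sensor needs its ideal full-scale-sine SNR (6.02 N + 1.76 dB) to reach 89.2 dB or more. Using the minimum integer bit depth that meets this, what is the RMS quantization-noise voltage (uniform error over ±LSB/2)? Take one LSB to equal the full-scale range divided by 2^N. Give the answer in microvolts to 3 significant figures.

20.3 µV

The full-scale span is 2.74 − (0.44) = 2.3 V.
6.02 N + 1.76 ≥ 89.2 gives N ≥ 14.525, so the minimum integer is 15.
Step size = 2.3/32768 V = 70.190 µV.
RMS noise = LSB/√12 = 20.3 µV.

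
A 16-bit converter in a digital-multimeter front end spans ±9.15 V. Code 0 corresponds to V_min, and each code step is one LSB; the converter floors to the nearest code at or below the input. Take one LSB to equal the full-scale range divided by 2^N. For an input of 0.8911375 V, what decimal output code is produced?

The full-scale span is 9.15 − (-9.15) = 18.3 V. LSB = 18.3 V / 2^16 ≈ 279.2 µV.
V_in − V_min = 0.8911375 − (-9.15) = 10.0411375 V.
Divide by LSB: 10.0411375 × 65536/18.3 = 35959.3436.
Truncating gives code 35959.

35959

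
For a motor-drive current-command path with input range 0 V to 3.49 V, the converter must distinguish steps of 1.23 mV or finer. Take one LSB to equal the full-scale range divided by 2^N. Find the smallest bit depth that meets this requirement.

12 bits

V_FS = 3.49 V.
Need 2^N ≥ 3.49 V / 1.23 mV = 2837 → N_min = 12.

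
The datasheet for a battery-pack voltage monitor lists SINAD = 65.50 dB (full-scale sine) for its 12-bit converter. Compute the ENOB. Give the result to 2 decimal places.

Inverting SNR = 6.02 N + 1.76: N_eff = (65.50 − 1.76)/6.02 = 10.5880.

10.59 bits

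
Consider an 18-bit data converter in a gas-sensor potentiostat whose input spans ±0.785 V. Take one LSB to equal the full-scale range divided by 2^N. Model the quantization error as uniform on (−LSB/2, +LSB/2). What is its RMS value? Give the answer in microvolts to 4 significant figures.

Span: 0.785 V − (-0.785 V) = 1.57 V.
Step size = 1.57/262144 V = 5.98907 µV.
V_rms = LSB/√12 = 5.98907 µV / √12 = 1.729 µV.

1.729 µV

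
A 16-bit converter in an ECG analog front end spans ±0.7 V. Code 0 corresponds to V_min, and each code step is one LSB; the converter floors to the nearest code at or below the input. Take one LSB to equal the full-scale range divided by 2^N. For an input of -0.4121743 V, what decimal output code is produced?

Full-scale range = 0.7 V − (-0.7 V) = 1.4 V. LSB = 1.4 V / 2^16 ≈ 21.36 µV.
V_in − V_min = -0.4121743 − (-0.7) = 0.2878257 V.
Divide by LSB: 0.2878257 × 65536/1.4 = 13473.5322.
Truncating gives code 13473.

13473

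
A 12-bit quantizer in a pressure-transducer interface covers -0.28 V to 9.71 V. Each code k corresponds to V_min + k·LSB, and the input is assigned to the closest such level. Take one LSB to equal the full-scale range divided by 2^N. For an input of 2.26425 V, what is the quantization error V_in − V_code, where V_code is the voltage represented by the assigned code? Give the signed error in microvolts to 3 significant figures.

Full-scale range = 9.71 V − (-0.28 V) = 9.99 V. LSB = 9.99 V / 2^12 ≈ 2.439 mV.
(V_in − V_min)/LSB = (2.26425 − (-0.28)) × 4096/9.99 = 1043.1680 → nearest code k = 1043.
V_code = -0.28 + (1043/4096) × 9.99 = 2.263840332 V.
Error = V_in − V_code = 2.26425 − (2.263840332) = +410 µV.

+410 µV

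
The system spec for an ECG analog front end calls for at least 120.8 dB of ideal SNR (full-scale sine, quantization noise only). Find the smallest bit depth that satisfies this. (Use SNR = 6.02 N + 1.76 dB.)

Solving 6.02 N ≥ 120.8 − 1.76: N ≥ 19.774. Round up → N = 20.

20 bits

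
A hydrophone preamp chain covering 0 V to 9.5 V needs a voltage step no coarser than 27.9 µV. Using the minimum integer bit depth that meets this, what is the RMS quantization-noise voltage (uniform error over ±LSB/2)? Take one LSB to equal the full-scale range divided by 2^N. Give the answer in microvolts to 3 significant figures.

5.23 µV

Range is 9.5 V.
Need 2^N ≥ 9.5 V / 27.9 µV = 340500 → N_min = 19.
LSB = 9.5 V ÷ 2^19 = 9.5/524288 V = 18.120 µV.
RMS noise = LSB/√12 = 5.23 µV.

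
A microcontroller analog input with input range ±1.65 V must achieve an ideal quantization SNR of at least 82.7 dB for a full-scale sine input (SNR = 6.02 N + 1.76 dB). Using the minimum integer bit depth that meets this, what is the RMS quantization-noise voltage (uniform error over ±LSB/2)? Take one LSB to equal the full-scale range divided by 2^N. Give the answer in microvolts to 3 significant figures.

58.1 µV

Full-scale range = 1.65 V − (-1.65 V) = 3.3 V.
Solving 6.02 N ≥ 82.7 − 1.76: N ≥ 13.445. Round up → N = 14.
One LSB is 3.3 V / 16384 = 201.42 µV.
V_rms = LSB/√12 = 58.1 µV.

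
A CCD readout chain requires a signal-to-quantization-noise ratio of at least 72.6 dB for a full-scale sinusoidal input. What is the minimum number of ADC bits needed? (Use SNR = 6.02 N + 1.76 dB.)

12 bits

Solving 6.02 N ≥ 72.6 − 1.76: N ≥ 11.767. Round up → N = 12.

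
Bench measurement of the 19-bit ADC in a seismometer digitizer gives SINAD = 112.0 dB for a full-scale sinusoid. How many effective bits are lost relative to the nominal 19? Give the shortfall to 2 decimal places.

N_eff = (112.0 − 1.76)/6.02 = 18.3123 bits.
Shortfall = 19 − 18.3123 = 0.6877 bits.

0.69 bits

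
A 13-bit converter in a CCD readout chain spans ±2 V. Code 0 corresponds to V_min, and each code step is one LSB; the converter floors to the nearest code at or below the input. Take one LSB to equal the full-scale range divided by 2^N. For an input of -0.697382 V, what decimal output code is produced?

Full-scale range = 2 V − (-2 V) = 4 V. LSB = 4 V / 2^13 ≈ 488.3 µV.
code = ⌊(V_in − V_min)/LSB⌋ = ⌊(V_in − V_min) × 2^13 / range⌋
     = ⌊(-0.697382 − (-2)) × 8192 / 4⌋ = ⌊1.302618 × 8192/4⌋
     = ⌊2667.762⌋ = 2667.

2667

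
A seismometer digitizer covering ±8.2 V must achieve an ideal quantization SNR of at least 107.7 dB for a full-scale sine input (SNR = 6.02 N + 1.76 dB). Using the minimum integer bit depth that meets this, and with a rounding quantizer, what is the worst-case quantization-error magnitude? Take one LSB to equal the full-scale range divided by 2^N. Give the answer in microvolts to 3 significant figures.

31.3 µV

Range = 8.2 − (-8.2) = 16.4 V.
Required N = ⌈(107.7 − 1.76)/6.02⌉ = ⌈17.598⌉ = 18.
One LSB is 16.4 V / 262144 = 62.561 µV.
Half an LSB is 31.3 µV.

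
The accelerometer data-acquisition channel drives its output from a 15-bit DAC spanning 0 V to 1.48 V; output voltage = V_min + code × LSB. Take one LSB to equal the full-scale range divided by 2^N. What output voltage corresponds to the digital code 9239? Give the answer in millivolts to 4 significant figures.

Full-scale range = 1.48 V. LSB = 1.48 V / 2^15.
Output = V_min + (9239/32768) × range = 0 + 0.281952 × 1.48 V
      = 0 + 0.417289 = 0.417289 V.

417.3 mV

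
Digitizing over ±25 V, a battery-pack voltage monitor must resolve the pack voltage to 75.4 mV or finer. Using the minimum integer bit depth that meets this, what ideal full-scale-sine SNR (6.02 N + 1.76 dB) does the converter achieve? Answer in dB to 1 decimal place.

Range = 25 − (-25) = 50 V.
Required number of levels: 50/75.4 mV = 663.13; smallest N with 2^N ≥ that is 10.
SNR = 6.02 × 10 + 1.76 = 61.96 dB.

62.0 dB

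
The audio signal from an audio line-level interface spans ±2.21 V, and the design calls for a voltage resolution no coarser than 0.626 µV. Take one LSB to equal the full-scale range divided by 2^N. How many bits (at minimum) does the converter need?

Range = 2.21 − (-2.21) = 4.42 V.
Need 2^N ≥ 4.42 V / 0.626 µV = 7.061e6 → N_min = 23.

23 bits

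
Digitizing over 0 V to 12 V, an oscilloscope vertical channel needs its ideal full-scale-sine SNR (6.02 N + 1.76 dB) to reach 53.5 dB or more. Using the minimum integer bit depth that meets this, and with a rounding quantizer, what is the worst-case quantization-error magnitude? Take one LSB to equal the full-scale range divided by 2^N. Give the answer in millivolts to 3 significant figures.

11.7 mV

Range is 12 V.
6.02 N + 1.76 ≥ 53.5 gives N ≥ 8.595, so the minimum integer is 9.
LSB = 12 V / 2^9 = 23.438 mV.
|e|_max = LSB/2 = 11.7 mV.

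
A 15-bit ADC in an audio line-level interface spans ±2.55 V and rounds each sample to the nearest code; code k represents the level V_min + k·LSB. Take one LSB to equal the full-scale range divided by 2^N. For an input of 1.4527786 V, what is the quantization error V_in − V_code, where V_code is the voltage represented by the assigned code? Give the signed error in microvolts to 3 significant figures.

The full-scale span is 2.55 − (-2.55) = 5.1 V. LSB = 5.1 V / 2^15 ≈ 155.6 µV.
Position in LSBs: (1.4527786 − (-2.55)) × 32768/5.1 = 25718.2449; rounding gives k = 25718.
V_code = -2.55 + (25718/32768) × 5.1 = 1.4527404785 V.
e = 1.4527786 − (1.4527404785) = +38.1 µV.

+38.1 µV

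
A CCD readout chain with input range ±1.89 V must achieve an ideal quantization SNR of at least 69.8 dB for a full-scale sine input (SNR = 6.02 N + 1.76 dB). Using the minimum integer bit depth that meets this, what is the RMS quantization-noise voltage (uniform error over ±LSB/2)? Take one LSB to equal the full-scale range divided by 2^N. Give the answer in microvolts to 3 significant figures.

Range = 1.89 − (-1.89) = 3.78 V.
6.02 N + 1.76 ≥ 69.8 gives N ≥ 11.302, so the minimum integer is 12.
LSB = 3.78 V ÷ 2^12 = 3.78/4096 V = 0.92285 mV.
V_rms = LSB/√12 = 266 µV.

266 µV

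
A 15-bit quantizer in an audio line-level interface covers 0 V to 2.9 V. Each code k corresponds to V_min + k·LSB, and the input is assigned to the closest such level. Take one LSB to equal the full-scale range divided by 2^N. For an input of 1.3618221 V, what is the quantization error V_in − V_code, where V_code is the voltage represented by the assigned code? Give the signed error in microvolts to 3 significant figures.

−30.9 µV

V_FS = 2.9 V. LSB = 2.9 V / 2^15 ≈ 88.50 µV.
Position in LSBs: (1.3618221 − (0)) × 32768/2.9 = 15387.6505; rounding gives k = 15388.
Reconstructed level: 0 + 15388 × 2.9/32768 V = 1.3618530273 V.
Error = V_in − V_code = 1.3618221 − (1.3618530273) = −30.9 µV.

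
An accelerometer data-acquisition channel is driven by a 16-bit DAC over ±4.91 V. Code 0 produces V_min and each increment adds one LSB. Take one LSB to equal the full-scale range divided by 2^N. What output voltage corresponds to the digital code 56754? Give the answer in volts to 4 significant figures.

3.594 V

Full-scale range = 4.91 V − (-4.91 V) = 9.82 V. LSB = 9.82 V / 2^16.
V_out = V_min + code × LSB = -4.91 V + 56754 × 9.82 V / 65536
      = -4.91 + 8.50409 = 3.59409 V.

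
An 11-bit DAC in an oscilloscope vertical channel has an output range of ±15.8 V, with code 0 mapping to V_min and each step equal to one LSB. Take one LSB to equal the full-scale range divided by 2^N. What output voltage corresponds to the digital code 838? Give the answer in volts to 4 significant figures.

-2.870 V

Span: 15.8 V − (-15.8 V) = 31.6 V. LSB = 31.6 V / 2^11.
V_out = -15.8 + 838 × (31.6/2048) V
      = -15.8 + 12.9301 = -2.86992 V.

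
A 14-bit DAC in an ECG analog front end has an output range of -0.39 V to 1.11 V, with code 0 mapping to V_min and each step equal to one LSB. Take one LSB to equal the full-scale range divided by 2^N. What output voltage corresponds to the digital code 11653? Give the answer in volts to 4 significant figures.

0.6769 V

Full-scale range = 1.11 V − (-0.39 V) = 1.5 V. LSB = 1.5 V / 2^14.
Output = V_min + (11653/16384) × range = -0.39 + 0.711243 × 1.5 V
      = -0.39 V + 1.06686 V = 0.676864 V.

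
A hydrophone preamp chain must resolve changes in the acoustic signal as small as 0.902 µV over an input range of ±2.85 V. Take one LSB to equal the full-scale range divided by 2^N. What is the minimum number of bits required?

Range = 2.85 − (-2.85) = 5.7 V.
Required number of levels: 5.7/0.902 µV = 6.3193e6; smallest N with 2^N ≥ that is 23.

23 bits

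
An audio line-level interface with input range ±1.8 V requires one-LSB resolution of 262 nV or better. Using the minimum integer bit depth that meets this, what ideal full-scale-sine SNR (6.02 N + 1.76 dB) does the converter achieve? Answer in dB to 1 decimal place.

146.2 dB

Span: 1.8 V − (-1.8 V) = 3.6 V.
Levels needed ≥ 3.6/262 nV = 1.374e7. 2^24 = 16777216 suffices, so N_min = 24.
SNR = 6.02 × 24 + 1.76 = 146.24 dB.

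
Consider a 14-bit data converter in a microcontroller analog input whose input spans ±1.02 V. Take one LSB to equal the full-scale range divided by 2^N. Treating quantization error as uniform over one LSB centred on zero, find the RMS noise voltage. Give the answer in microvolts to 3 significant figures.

Full-scale range = 1.02 V − (-1.02 V) = 2.04 V.
LSB = 2.04 V ÷ 2^14 = 2.04/16384 V = 124.51 µV.
σ_q = LSB/√12 = 124.51 µV/3.4641 = 35.9 µV.

35.9 µV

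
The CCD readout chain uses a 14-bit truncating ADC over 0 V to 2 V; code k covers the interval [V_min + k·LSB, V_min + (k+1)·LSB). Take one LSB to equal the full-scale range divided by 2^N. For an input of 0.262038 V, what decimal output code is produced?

Span = 2 V. LSB = 2 V / 2^14 ≈ 122.1 µV.
code = ⌊(V_in − V_min)/LSB⌋ = ⌊(V_in − V_min) × 2^14 / range⌋
     = ⌊(0.262038 − (0)) × 16384 / 2⌋ = ⌊0.262038 × 16384/2⌋
     = ⌊2146.615⌋ = 2146.

2146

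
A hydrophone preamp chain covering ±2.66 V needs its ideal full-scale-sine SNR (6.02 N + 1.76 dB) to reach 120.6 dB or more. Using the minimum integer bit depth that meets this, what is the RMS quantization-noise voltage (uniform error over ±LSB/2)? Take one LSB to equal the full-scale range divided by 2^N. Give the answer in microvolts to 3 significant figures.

Span: 2.66 V − (-2.66 V) = 5.32 V.
N ≥ (120.6 − 1.76)/6.02 = 19.741 → N_min = 20.
LSB = 5.32 V / 2^20 = 5.0735 µV.
V_rms = LSB/√12 = 1.46 µV.

1.46 µV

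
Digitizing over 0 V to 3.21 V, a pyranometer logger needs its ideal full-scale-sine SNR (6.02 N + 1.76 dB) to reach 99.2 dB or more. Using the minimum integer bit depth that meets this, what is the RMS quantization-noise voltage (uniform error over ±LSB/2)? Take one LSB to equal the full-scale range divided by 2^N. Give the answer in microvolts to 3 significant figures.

7.07 µV

V_FS = 3.21 V.
6.02 N + 1.76 ≥ 99.2 gives N ≥ 16.186, so the minimum integer is 17.
Step size = 3.21/131072 V = 24.490 µV.
RMS noise = LSB/√12 = 7.07 µV.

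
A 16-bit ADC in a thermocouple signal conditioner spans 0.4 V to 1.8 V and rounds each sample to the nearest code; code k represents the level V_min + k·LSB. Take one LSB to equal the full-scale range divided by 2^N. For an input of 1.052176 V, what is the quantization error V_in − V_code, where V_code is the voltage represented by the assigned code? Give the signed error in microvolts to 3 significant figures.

+6.20 µV

Full-scale range = 1.8 V − (0.4 V) = 1.4 V. LSB = 1.4 V / 2^16 ≈ 21.36 µV.
Position in LSBs: (1.052176 − (0.4)) × 65536/1.4 = 30529.2902; rounding gives k = 30529.
Reconstructed level: 0.4 + 30529 × 1.4/65536 V = 1.0521697998 V.
e = 1.052176 − (1.0521697998) = +6.20 µV.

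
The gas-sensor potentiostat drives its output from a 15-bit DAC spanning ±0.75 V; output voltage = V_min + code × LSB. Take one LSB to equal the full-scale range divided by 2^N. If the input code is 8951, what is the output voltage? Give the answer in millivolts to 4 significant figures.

Span: 0.75 V − (-0.75 V) = 1.5 V. LSB = 1.5 V / 2^15.
V_out = V_min + code × LSB = -0.75 V + 8951 × 1.5 V / 32768
      = -0.75 + 0.409744 = -0.340256 V.

-340.3 mV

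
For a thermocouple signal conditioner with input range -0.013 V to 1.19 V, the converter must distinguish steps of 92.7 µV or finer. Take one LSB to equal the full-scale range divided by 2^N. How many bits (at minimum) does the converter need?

Span: 1.19 V − (-0.013 V) = 1.203 V.
Levels needed ≥ 1.203/92.7 µV = 12980. 2^14 = 16384 suffices, so N_min = 14.

14 bits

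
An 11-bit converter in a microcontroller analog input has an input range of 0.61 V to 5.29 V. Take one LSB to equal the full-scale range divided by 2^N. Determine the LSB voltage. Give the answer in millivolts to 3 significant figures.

2.29 mV

Span: 5.29 V − (0.61 V) = 4.68 V.
There are 2^11 = 2048 steps.
LSB = 4.68 V ÷ 2^11 = 4.68/2048 V = 2.29 mV.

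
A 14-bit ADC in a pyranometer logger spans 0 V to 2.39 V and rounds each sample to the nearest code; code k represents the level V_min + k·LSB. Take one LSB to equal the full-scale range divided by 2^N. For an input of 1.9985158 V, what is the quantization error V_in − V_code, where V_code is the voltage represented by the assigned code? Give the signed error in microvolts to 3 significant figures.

V_FS = 2.39 V. LSB = 2.39 V / 2^14 ≈ 145.9 µV.
Position in LSBs: (1.9985158 − (0)) × 16384/2.39 = 13700.2857; rounding gives k = 13700.
V_code = 0 + (13700/16384) × 2.39 = 1.9984741211 V.
Error = V_in − V_code = 1.9985158 − (1.9984741211) = +41.7 µV.

+41.7 µV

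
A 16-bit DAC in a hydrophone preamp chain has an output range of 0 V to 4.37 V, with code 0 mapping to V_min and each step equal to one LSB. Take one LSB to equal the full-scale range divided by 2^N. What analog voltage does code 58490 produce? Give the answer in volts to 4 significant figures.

Full-scale range = 4.37 V. LSB = 4.37 V / 2^16.
Output = V_min + (58490/65536) × range = 0 + 0.892487 × 4.37 V
      = 0 V + 3.90017 V = 3.90017 V.

3.900 V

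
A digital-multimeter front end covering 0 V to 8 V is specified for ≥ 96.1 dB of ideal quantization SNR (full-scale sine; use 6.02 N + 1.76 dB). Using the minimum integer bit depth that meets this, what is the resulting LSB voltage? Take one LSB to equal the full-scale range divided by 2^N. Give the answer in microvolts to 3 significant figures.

Full-scale range = 8 V.
Solving 6.02 N ≥ 96.1 − 1.76: N ≥ 15.671. Round up → N = 16.
LSB = 8 V / 2^16 = 122 µV.

122 µV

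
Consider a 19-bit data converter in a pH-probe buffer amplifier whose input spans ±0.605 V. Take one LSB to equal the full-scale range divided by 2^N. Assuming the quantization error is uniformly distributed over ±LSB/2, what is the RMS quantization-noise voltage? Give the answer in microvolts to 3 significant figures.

0.666 µV

Span: 0.605 V − (-0.605 V) = 1.21 V.
LSB = 1.21 V / 2^19 = 2.3079 µV.
V_rms = LSB/√12 = 2.3079 µV / √12 = 0.666 µV.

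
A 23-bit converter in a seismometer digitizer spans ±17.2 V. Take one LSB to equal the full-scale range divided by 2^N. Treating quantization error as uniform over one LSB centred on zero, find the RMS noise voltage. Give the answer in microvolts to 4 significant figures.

Span: 17.2 V − (-17.2 V) = 34.4 V.
Step size = 34.4/8388608 V = 4.10080 µV.
For a uniform distribution on [−LSB/2, +LSB/2], V_rms = LSB/√12 = 4.10080 µV/3.4641 = 1.184 µV.

1.184 µV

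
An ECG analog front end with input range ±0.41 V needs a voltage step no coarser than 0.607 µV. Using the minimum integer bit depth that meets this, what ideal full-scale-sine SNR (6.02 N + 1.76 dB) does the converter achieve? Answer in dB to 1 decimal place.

128.2 dB

Span: 0.41 V − (-0.41 V) = 0.82 V.
Required number of levels: 0.82/0.607 µV = 1.3509e6; smallest N with 2^N ≥ that is 21.
Ideal SNR at N = 21: 6.02·21 + 1.76 = 128.2 dB.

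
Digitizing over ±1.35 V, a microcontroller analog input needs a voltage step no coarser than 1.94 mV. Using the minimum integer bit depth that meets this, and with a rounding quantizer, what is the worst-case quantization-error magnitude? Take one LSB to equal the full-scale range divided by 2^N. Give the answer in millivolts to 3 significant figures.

0.659 mV

Span: 1.35 V − (-1.35 V) = 2.7 V.
Levels needed ≥ 2.7/1.94 mV = 1392. 2^11 = 2048 suffices, so N_min = 11.
One LSB is 2.7 V / 2048 = 1.3184 mV.
Half an LSB is 0.659 mV.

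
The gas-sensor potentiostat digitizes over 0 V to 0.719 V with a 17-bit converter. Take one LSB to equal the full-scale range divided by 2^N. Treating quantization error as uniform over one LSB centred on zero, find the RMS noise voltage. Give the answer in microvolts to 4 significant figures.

1.584 µV

Full-scale range = 0.719 V.
Step size = 0.719/131072 V = 5.48553 µV.
V_rms = LSB/√12 = 5.48553 µV / √12 = 1.584 µV.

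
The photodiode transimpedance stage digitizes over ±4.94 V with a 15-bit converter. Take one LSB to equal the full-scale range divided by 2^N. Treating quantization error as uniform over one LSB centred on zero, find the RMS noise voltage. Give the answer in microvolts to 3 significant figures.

The full-scale span is 4.94 − (-4.94) = 9.88 V.
Step size = 9.88/32768 V = 301.51 µV.
RMS of a uniform error over width LSB is LSB/√12 = 87.0 µV.

87.0 µV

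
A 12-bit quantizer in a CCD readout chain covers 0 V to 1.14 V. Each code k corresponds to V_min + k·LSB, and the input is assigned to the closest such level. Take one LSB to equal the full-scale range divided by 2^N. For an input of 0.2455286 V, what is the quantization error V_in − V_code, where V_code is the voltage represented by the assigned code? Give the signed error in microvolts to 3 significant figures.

+50.1 µV

Full-scale range = 1.14 V. LSB = 1.14 V / 2^12 ≈ 278.3 µV.
Position in LSBs: (0.2455286 − (0)) × 4096/1.14 = 882.1800; rounding gives k = 882.
V_code = V_min + k × range/2^12 = 0 + 882 × 1.14/4096 = 0.2454785156 V.
Error = V_in − V_code = 0.2455286 − (0.2454785156) = +50.1 µV.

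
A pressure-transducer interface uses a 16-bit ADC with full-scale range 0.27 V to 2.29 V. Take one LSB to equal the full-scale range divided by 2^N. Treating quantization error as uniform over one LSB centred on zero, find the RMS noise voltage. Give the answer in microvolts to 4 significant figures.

8.898 µV

Range = 2.29 − (0.27) = 2.02 V.
One LSB is 2.02 V / 65536 = 30.8228 µV.
RMS of a uniform error over width LSB is LSB/√12 = 8.898 µV.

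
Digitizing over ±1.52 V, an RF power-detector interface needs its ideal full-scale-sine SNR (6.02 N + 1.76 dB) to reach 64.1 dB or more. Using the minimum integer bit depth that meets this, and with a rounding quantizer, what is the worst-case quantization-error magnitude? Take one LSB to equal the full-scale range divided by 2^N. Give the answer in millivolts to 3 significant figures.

0.742 mV

Span: 1.52 V − (-1.52 V) = 3.04 V.
6.02 N + 1.76 ≥ 64.1 gives N ≥ 10.355, so the minimum integer is 11.
One LSB is 3.04 V / 2048 = 1.4844 mV.
|e|_max = LSB/2 = 0.742 mV.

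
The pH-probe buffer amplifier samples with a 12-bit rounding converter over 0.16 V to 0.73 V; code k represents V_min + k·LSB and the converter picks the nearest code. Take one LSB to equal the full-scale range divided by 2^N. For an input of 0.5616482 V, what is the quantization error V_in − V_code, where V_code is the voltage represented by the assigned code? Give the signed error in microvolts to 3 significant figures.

Range = 0.73 − (0.16) = 0.57 V. LSB = 0.57 V / 2^12 ≈ 139.2 µV.
(0.5616482 − (0.16)) / LSB = 0.4016482 × 4096/0.57 = 2886.2299. Nearest integer: k = 2886.
V_code = V_min + k × range/2^12 = 0.16 + 2886 × 0.57/4096 = 0.5616162109 V.
Error = V_in − V_code = 0.5616482 − (0.5616162109) = +32.0 µV.

+32.0 µV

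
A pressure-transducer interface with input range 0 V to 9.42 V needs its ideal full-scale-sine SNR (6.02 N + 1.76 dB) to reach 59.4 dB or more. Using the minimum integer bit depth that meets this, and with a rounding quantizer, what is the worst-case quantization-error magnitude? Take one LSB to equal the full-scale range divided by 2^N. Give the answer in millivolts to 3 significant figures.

4.60 mV

Span = 9.42 V.
Solving 6.02 N ≥ 59.4 − 1.76: N ≥ 9.575. Round up → N = 10.
LSB = 9.42 V ÷ 2^10 = 9.42/1024 V = 9.1992 mV.
Half an LSB is 4.60 mV.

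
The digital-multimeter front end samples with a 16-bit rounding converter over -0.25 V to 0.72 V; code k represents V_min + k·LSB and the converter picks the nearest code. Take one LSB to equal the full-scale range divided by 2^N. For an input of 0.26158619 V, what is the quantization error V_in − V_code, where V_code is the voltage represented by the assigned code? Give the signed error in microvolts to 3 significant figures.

The full-scale span is 0.72 − (-0.25) = 0.97 V. LSB = 0.97 V / 2^16 ≈ 14.80 µV.
Position in LSBs: (0.26158619 − (-0.25)) × 65536/0.97 = 34564.2397; rounding gives k = 34564.
Reconstructed level: -0.25 + 34564 × 0.97/65536 V = 0.26158264160 V.
Error = V_in − V_code = 0.26158619 − (0.26158264160) = +3.55 µV.

+3.55 µV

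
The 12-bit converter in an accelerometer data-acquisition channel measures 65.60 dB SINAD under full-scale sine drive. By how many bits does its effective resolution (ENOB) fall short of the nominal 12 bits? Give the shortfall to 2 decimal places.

1.40 bits

N_eff = (65.60 − 1.76)/6.02 = 10.6047 bits.
Lost resolution: 12 − 10.6047 = 1.3953 bits.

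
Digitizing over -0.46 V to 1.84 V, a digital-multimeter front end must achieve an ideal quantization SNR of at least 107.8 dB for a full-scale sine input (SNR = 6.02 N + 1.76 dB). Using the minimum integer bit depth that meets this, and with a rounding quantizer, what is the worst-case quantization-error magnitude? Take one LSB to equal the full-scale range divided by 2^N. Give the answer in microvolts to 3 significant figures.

4.39 µV

Span: 1.84 V − (-0.46 V) = 2.3 V.
Required N = ⌈(107.8 − 1.76)/6.02⌉ = ⌈17.615⌉ = 18.
LSB = 2.3 V ÷ 2^18 = 2.3/262144 V = 8.7738 µV.
Max error for round-to-nearest is LSB/2 = 4.39 µV.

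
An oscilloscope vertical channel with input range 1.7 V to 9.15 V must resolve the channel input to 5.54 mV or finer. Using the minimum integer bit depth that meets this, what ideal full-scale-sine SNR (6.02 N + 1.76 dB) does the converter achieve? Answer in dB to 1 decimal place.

68.0 dB

Span: 9.15 V − (1.7 V) = 7.45 V.
Required number of levels: 7.45/5.54 mV = 1344.8; smallest N with 2^N ≥ that is 11.
Ideal SNR at N = 11: 6.02·11 + 1.76 = 68.0 dB.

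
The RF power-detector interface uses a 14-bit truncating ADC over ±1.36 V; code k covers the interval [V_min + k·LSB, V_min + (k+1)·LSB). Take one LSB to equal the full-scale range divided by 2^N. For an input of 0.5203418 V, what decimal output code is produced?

11326

Range = 1.36 − (-1.36) = 2.72 V. LSB = 2.72 V / 2^14 ≈ 166.0 µV.
V_in − V_min = 0.5203418 − (-1.36) = 1.8803418 V.
Divide by LSB: 1.8803418 × 16384/2.72 = 11326.2941.
Truncating gives code 11326.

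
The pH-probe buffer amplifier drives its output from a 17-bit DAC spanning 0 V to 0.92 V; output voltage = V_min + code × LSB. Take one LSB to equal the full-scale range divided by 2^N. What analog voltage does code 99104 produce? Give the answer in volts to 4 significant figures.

Span = 0.92 V. LSB = 0.92 V / 2^17.
Output = V_min + (99104/131072) × range = 0 + 0.756104 × 0.92 V
      = 0 V + 0.695615 V = 0.695615 V.

0.6956 V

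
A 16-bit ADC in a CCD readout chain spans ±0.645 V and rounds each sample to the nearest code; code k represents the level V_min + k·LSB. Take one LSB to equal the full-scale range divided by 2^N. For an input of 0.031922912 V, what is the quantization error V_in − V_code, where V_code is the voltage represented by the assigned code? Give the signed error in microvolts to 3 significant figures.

Span: 0.645 V − (-0.645 V) = 1.29 V. LSB = 1.29 V / 2^16 ≈ 19.68 µV.
(0.031922912 − (-0.645)) / LSB = 0.676922912 × 65536/1.29 = 34389.7829. Nearest integer: k = 34390.
V_code = V_min + k × range/2^16 = -0.645 + 34390 × 1.29/65536 = 0.031927185059 V.
V_in − V_code = 0.031922912 − (0.031927185059) = −4.27 µV.

−4.27 µV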